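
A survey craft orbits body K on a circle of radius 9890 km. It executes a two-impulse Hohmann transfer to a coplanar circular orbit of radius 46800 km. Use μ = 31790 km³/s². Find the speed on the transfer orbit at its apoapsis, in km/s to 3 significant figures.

v = 0.487 km/s

The Hohmann ellipse has a_t = (r₁ + r₂)/2 = 28345 km.
At apoapsis, r = 46800 km.
Vis-viva: v = √[μ(2/r − 1/a_t)] = √[31790 × (2/46800 − 1/28345)] = 0.4868 km/s.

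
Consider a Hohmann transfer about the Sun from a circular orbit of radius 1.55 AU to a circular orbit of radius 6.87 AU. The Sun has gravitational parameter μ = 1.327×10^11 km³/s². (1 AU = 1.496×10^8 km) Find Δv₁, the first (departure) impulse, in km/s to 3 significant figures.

In km: r₁ = 1.55 × 1.496×10^8 = 2.3188×10^8 km; r₂ = 6.87 × 1.496×10^8 = 1.027752×10^9 km.
Semi-major axis of the transfer orbit: a_t = (2.3188×10^8 + 1.027752×10^9)/2 = 6.29816×10^8 km.
Circular speed at r = 2.3188×10^8 km: v_c = √(μ/r) = 23.922 km/s.
Transfer-orbit speed at the same r (vis-viva, a = a_t): v_t = √[μ(2/r − 1/a_t)] = 30.559 km/s.
Δv₁ = |v_t − v_c| = |30.559 − 23.922| = 6.637 km/s.

Δv₁ = 6.64 km/s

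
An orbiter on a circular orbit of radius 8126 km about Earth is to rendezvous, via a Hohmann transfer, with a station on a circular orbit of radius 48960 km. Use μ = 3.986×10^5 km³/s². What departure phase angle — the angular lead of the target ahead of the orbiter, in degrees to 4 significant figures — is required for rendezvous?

φ = 99.88°

The Hohmann ellipse has a_t = (r₁ + r₂)/2 = 28543 km.
The half-period of the transfer ellipse is t = π√(a_t³/μ) = 23996 s.
Target angular speed ω₂ = √(μ/r₂³) = 5.8278×10^-5 rad/s.
Angle swept by the target during transfer: ω₂·t = 1.3984 rad = 80.12°.
Arrival is 180° from departure on the ellipse, so φ = 180° − 80.12° = 99.88°.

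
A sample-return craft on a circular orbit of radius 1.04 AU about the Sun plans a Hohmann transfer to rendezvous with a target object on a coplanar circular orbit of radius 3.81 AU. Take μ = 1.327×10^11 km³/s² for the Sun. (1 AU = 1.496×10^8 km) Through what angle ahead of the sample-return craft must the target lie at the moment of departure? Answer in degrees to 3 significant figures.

φ = 88.6°

In km: r₁ = 1.04 × 1.496×10^8 = 1.55584×10^8 km; r₂ = 3.81 × 1.496×10^8 = 5.69976×10^8 km.
Transfer-ellipse semi-major axis a_t = (r₁ + r₂)/2 = (1.55584×10^8 + 5.69976×10^8)/2 = 3.6278×10^8 km.
The half-period of the transfer ellipse is t = π√(a_t³/μ) = 5.9591×10^7 s.
Target angular speed ω₂ = √(μ/r₂³) = 2.6770×10^-8 rad/s.
Angle swept by the target during transfer: ω₂·t = 1.5953 rad = 91.40°.
The sample-return craft traverses 180° on the transfer ellipse, so the target must lead by 180° − 91.40° = 88.6°.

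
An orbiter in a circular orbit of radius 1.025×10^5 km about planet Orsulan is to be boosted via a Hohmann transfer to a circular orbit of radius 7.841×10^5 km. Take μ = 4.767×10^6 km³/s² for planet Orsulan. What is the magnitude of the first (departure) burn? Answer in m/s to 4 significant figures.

Transfer-ellipse semi-major axis a_t = (r₁ + r₂)/2 = (1.025×10^5 + 7.841×10^5)/2 = 4.433×10^5 km.
Circular speed at r = 1.025×10^5 km: v_c = √(μ/r) = 6.820 km/s.
Vis-viva on the transfer ellipse at r = 1.025×10^5 km gives v_t = √[μ(2/r − 1/a_t)] = 9.070 km/s.
Δv₁ = |v_t − v_c| = |9.070 − 6.820| = 2.250 km/s.

Δv₁ = 2250 m/s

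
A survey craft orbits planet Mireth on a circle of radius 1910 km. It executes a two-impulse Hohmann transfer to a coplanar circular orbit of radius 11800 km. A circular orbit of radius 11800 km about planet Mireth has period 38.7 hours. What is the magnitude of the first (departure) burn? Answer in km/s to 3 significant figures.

Δv₁ = 0.413 km/s

From Kepler's third law T² = 4π²r³/μ at r = 11800 km, T = 38.7 hours = 38.7 × 3600 s = 1.3932×10^5 s: μ = 4π²r³/T² = 3341.79 km³/s².
Semi-major axis of the transfer orbit: a_t = (1910 + 11800)/2 = 6855 km.
Circular speed at r = 1910 km: v_c = √(μ/r) = 1.3227 km/s.
Transfer-orbit speed at the same r (vis-viva, a = a_t): v_t = √[μ(2/r − 1/a_t)] = 1.7354 km/s.
Δv₁ = |v_t − v_c| = |1.7354 − 1.3227| = 0.4127 km/s.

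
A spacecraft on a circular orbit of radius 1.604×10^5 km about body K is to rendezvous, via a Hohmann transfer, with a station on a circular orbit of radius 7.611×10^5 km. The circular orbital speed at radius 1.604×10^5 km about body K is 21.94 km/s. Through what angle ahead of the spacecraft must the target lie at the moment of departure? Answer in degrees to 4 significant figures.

φ = 95.22°

From the circular-orbit relation v² = μ/r at r = 1.604×10^5 km: μ = v²r = (21.94)² × 1.604×10^5 = 7.72107×10^7 km³/s².
Transfer-ellipse semi-major axis a_t = (r₁ + r₂)/2 = (1.604×10^5 + 7.611×10^5)/2 = 4.6075×10^5 km.
The half-period of the transfer ellipse is t = π√(a_t³/μ) = 1.11817×10^5 s.
The target's mean motion on its circular orbit is ω₂ = √(μ/r₂³) = 1.32335×10^-5 rad/s.
Angle swept by the target during transfer: ω₂·t = 1.4797 rad = 84.78°.
Arrival is 180° from departure on the ellipse, so φ = 180° − 84.78° = 95.22°.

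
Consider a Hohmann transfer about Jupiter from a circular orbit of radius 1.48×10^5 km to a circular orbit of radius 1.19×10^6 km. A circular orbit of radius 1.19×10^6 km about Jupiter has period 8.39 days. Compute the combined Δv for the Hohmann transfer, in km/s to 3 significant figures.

Δv = 15.2 km/s

From Kepler's third law T² = 4π²r³/μ at r = 1.19×10^6 km, T = 8.39 days = 8.39 × 86400 s = 7.24896×10^5 s: μ = 4π²r³/T² = 1.26605×10^8 km³/s².
Semi-major axis of the transfer orbit: a_t = (1.480×10^5 + 1.190×10^6)/2 = 6.690×10^5 km.
Circular speed at r₁: v₁ = √(μ/r₁) = √(1.26605×10^8/1.480×10^5) = 29.25 km/s.
On the transfer ellipse at r₁, vis-viva equation gives v_p = √[μ(2/r₁ − 1/a_t)] = 39.01 km/s.
First burn Δv₁ = |v_p − v₁| = 9.760 km/s.
Circular speed at r₂: v₂ = √(μ/r₂) = 10.3146 km/s.
Transfer-orbit speed at r₂: v_a = √[μ(2/r₂ − 1/a_t)] = 4.85142 km/s.
Second burn Δv₂ = |v₂ − v_a| = 5.463 km/s.
Total Δv = Δv₁ + Δv₂ = 15.22 km/s.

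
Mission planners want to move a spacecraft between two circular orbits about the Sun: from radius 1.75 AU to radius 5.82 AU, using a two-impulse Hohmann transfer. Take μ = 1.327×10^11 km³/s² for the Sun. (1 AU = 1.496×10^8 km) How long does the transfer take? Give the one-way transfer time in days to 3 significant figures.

t = 1340 days

In km: r₁ = 1.75 × 1.496×10^8 = 2.618×10^8 km; r₂ = 5.82 × 1.496×10^8 = 8.70672×10^8 km.
The Hohmann ellipse has a_t = (r₁ + r₂)/2 = 5.66236×10^8 km.
By Kepler's third law the transfer-orbit period is T = 2π√(a_t³/μ), so t = T/2 = 1.162×10^8 s.
Converting: 1.162×10^8 s ÷ 86400 s/day = 1340 days.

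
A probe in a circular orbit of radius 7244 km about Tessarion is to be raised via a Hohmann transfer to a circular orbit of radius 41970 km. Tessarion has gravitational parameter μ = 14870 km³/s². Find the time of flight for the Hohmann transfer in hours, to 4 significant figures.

t = 27.62 hours

The Hohmann ellipse has a_t = (r₁ + r₂)/2 = 24607 km.
Transfer time t = π√(a_t³/μ) = π√((24607)³ / 14870) = 99440 s.
Converting: 99440 s ÷ 3600 s/hour = 27.62 hours.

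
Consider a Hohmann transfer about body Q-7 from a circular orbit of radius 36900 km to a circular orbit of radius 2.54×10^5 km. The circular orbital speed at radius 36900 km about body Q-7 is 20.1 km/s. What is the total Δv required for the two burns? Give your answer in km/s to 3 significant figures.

Δv = 10.3 km/s

From the circular-orbit relation v² = μ/r at r = 36900 km: μ = v²r = (20.1)² × 36900 = 1.49080×10^7 km³/s².
Transfer-ellipse semi-major axis a_t = (r₁ + r₂)/2 = (36900 + 2.540×10^5)/2 = 1.4545×10^5 km.
Circular speed at r₁: v₁ = √(μ/r₁) = √(1.49080×10^7/36900) = 20.100 km/s.
On the transfer ellipse at r₁, vis-viva gives v_p = √[μ(2/r₁ − 1/a_t)] = 26.562 km/s.
First burn Δv₁ = |v_p − v₁| = 6.462 km/s.
Circular speed at r₂: v₂ = √(μ/r₂) = 7.661 km/s.
Transfer-orbit speed at r₂: v_a = √[μ(2/r₂ − 1/a_t)] = 3.859 km/s.
Second burn Δv₂ = |v₂ − v_a| = 3.802 km/s.
Δv = Δv₁ + Δv₂ = 6.462 + 3.802 = 10.26 km/s.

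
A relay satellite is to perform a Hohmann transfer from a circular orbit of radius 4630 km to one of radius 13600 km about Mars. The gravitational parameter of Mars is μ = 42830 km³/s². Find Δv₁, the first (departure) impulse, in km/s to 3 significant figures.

Δv₁ = 0.674 km/s

Transfer-ellipse semi-major axis a_t = (r₁ + r₂)/2 = (4630 + 13600)/2 = 9115 km.
Circular speed at r = 4630 km: v_c = √(μ/r) = 3.04147 km/s.
Transfer-orbit speed at the same r (vis-viva, a = a_t): v_t = √[μ(2/r − 1/a_t)] = 3.71514 km/s.
Δv₁ = |v_t − v_c| = |3.71514 − 3.04147| = 0.6737 km/s.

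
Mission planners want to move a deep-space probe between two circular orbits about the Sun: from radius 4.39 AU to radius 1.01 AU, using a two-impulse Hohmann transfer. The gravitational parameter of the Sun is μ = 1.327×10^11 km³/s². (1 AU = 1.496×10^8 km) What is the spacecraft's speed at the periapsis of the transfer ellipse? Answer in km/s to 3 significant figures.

v = 37.8 km/s

In km: r₁ = 4.39 × 1.496×10^8 = 6.56744×10^8 km; r₂ = 1.01 × 1.496×10^8 = 1.51096×10^8 km.
The Hohmann ellipse has a_t = (r₁ + r₂)/2 = 4.0392×10^8 km.
At periapsis, r = 1.51096×10^8 km.
Applying v² = μ(2/r − 1/a_t): v = 37.79 km/s.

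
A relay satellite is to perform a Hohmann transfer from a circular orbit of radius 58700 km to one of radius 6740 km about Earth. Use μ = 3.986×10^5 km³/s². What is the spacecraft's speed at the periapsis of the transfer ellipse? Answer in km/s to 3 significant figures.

v = 10.3 km/s

Transfer-ellipse semi-major axis a_t = (r₁ + r₂)/2 = (58700 + 6740)/2 = 32720 km.
The periapsis of the transfer ellipse is at r = 6740 km.
Applying v² = μ(2/r − 1/a_t): v = 10.30 km/s.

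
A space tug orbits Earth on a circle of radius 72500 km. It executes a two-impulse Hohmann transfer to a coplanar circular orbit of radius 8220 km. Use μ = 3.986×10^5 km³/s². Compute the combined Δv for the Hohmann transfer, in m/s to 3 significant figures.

Δv = 3660 m/s

Semi-major axis of the transfer orbit: a_t = (72500 + 8220)/2 = 40360 km.
Circular speed at r₁: v₁ = √(μ/r₁) = √(3.986×10^5/72500) = 2.3448 km/s.
Transfer-orbit speed at r₁ (vis-viva equation): v_a = √[μ(2/r₁ − 1/a_t)] = 1.0582 km/s.
First burn Δv₁ = |v_a − v₁| = 1.2866 km/s.
Circular speed at r₂: v₂ = √(μ/r₂) = 6.9636 km/s.
Transfer-orbit speed at r₂: v_p = √[μ(2/r₂ − 1/a_t)] = 9.3331 km/s.
Second burn Δv₂ = |v₂ − v_p| = 2.3695 km/s.
Total Δv = Δv₁ + Δv₂ = 3.656 km/s.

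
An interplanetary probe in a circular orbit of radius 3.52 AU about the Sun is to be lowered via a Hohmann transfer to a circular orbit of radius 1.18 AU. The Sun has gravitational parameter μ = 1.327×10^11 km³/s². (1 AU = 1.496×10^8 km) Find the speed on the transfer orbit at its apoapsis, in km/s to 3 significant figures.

In km: r₁ = 3.52 × 1.496×10^8 = 5.26592×10^8 km; r₂ = 1.18 × 1.496×10^8 = 1.76528×10^8 km.
The Hohmann ellipse has a_t = (r₁ + r₂)/2 = 3.5156×10^8 km.
At apoapsis, r = 5.26592×10^8 km.
Vis-viva: v = √[μ(2/r − 1/a_t)] = √[1.327×10^11 × (2/5.26592×10^8 − 1/3.5156×10^8)] = 11.25 km/s.

v = 11.2 km/s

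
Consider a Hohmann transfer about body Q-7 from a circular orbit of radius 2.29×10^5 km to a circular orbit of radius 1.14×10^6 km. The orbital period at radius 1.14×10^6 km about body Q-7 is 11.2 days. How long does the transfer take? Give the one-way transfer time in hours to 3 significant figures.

From Kepler's third law T² = 4π²r³/μ at r = 1.14×10^6 km, T = 11.2 days = 11.2 × 86400 s = 9.6768×10^5 s: μ = 4π²r³/T² = 6.24613×10^7 km³/s².
Transfer-ellipse semi-major axis a_t = (r₁ + r₂)/2 = (2.290×10^5 + 1.140×10^6)/2 = 6.845×10^5 km.
Half the transfer-orbit period gives t = π√(a_t³/μ) = 2.251×10^5 s.
Converting: 2.251×10^5 s ÷ 3600 s/hour = 62.5 hours.

t = 62.5 hours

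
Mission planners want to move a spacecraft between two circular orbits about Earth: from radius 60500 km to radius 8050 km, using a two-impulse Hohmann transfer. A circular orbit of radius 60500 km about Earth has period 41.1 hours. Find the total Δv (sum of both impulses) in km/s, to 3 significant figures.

Δv = 3.64 km/s

From Kepler's third law T² = 4π²r³/μ at r = 60500 km, T = 41.1 hours = 41.1 × 3600 s = 1.4796×10^5 s: μ = 4π²r³/T² = 3.99335×10^5 km³/s².
Semi-major axis of the transfer orbit: a_t = (60500 + 8050)/2 = 34275 km.
Circular speed at r₁: v₁ = √(μ/r₁) = √(3.99335×10^5/60500) = 2.569 km/s.
Transfer-orbit speed at r₁ (v² = μ(2/r − 1/a)): v_a = √[μ(2/r₁ − 1/a_t)] = 1.245 km/s.
First burn Δv₁ = |v_a − v₁| = 1.324 km/s.
At r₂, v₂ = √(μ/r₂) = 7.043 km/s.
Transfer-orbit speed at r₂: v_p = √[μ(2/r₂ − 1/a_t)] = 9.357 km/s.
Second burn Δv₂ = |v₂ − v_p| = 2.314 km/s.
Δv = Δv₁ + Δv₂ = 1.324 + 2.314 = 3.638 km/s.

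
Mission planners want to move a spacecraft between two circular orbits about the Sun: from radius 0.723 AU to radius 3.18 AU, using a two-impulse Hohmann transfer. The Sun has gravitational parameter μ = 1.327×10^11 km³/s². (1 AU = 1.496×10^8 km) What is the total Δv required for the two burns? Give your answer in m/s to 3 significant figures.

Δv = 16200 m/s

In km: r₁ = 0.723 × 1.496×10^8 = 1.081608×10^8 km; r₂ = 3.18 × 1.496×10^8 = 4.75728×10^8 km.
The Hohmann ellipse has a_t = (r₁ + r₂)/2 = 2.919444×10^8 km.
Circular speed at r₁: v₁ = √(μ/r₁) = √(1.327×10^11/1.081608×10^8) = 35.027 km/s.
Transfer-orbit speed at r₁ (vis-viva equation): v_p = √[μ(2/r₁ − 1/a_t)] = 44.713 km/s.
First burn Δv₁ = |v_p − v₁| = 9.686 km/s.
Circular speed at r₂: v₂ = √(μ/r₂) = 16.702 km/s.
Transfer-orbit speed at r₂: v_a = √[μ(2/r₂ − 1/a_t)] = 10.166 km/s.
Second burn Δv₂ = |v₂ − v_a| = 6.536 km/s.
Δv = Δv₁ + Δv₂ = 9.686 + 6.536 = 16.22 km/s.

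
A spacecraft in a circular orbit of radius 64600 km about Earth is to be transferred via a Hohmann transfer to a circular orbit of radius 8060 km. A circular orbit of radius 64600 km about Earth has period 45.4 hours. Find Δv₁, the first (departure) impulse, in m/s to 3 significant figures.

Δv₁ = 1310 m/s

From Kepler's third law T² = 4π²r³/μ at r = 64600 km, T = 45.4 hours = 45.4 × 3600 s = 1.6344×10^5 s: μ = 4π²r³/T² = 3.98419×10^5 km³/s².
Transfer-ellipse semi-major axis a_t = (r₁ + r₂)/2 = (64600 + 8060)/2 = 36330 km.
On the circular orbit at r = 64600 km, v_c = √(μ/r) = 2.4834 km/s.
Transfer-orbit speed at the same r (vis-viva, a = a_t): v_t = √[μ(2/r − 1/a_t)] = 1.1697 km/s.
Δv₁ = |v_t − v_c| = |1.1697 − 2.4834| = 1.314 km/s.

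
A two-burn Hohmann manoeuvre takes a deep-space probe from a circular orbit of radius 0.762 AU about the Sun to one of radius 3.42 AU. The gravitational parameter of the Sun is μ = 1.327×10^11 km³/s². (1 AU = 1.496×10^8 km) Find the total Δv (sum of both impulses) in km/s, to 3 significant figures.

In km: r₁ = 0.762 × 1.496×10^8 = 1.139952×10^8 km; r₂ = 3.42 × 1.496×10^8 = 5.11632×10^8 km.
Transfer-ellipse semi-major axis a_t = (r₁ + r₂)/2 = (1.139952×10^8 + 5.11632×10^8)/2 = 3.128136×10^8 km.
Circular speed at r₁: v₁ = √(μ/r₁) = √(1.327×10^11/1.139952×10^8) = 34.1187 km/s.
On the transfer ellipse at r₁, vis-viva equation gives v_p = √[μ(2/r₁ − 1/a_t)] = 43.6343 km/s.
First burn Δv₁ = |v_p − v₁| = 9.516 km/s.
Circular speed at r₂: v₂ = √(μ/r₂) = 16.105 km/s.
Transfer-orbit speed at r₂: v_a = √[μ(2/r₂ − 1/a_t)] = 9.7220 km/s.
Second burn Δv₂ = |v₂ − v_a| = 6.383 km/s.
Δv = Δv₁ + Δv₂ = 9.516 + 6.383 = 15.90 km/s.

Δv = 15.9 km/s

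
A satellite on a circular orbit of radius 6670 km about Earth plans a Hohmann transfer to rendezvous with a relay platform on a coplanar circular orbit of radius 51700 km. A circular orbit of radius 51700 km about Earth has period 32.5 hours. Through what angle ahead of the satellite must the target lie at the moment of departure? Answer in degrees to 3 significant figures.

φ = 104°

From Kepler's third law T² = 4π²r³/μ at r = 51700 km, T = 32.5 hours = 32.5 × 3600 s = 1.170×10^5 s: μ = 4π²r³/T² = 3.98529×10^5 km³/s².
Semi-major axis of the transfer orbit: a_t = (6670 + 51700)/2 = 29185 km.
Transfer time t = π√(a_t³/μ) = 24811.9 s.
Target angular speed ω₂ = √(μ/r₂³) = 5.37024×10^-5 rad/s.
Angle swept by the target during transfer: ω₂·t = 1.33246 rad = 76.34°.
Arrival is 180° from departure on the ellipse, so φ = 180° − 76.34° = 104°.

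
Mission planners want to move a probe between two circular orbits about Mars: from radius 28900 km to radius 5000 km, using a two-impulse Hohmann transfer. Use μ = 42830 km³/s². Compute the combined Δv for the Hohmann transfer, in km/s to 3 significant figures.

Δv = 1.45 km/s

Semi-major axis of the transfer orbit: a_t = (28900 + 5000)/2 = 16950 km.
At r₁ the circular-orbit speed is v₁ = √(μ/r₁) = 1.2174 km/s.
On the transfer ellipse at r₁, v² = μ(2/r − 1/a) gives v_a = √[μ(2/r₁ − 1/a_t)] = 0.66119 km/s.
First burn Δv₁ = |v_a − v₁| = 0.5562 km/s.
Circular speed at r₂: v₂ = √(μ/r₂) = 2.9268 km/s.
Transfer-orbit speed at r₂: v_p = √[μ(2/r₂ − 1/a_t)] = 3.8217 km/s.
Second burn Δv₂ = |v₂ − v_p| = 0.8949 km/s.
Total Δv = Δv₁ + Δv₂ = 1.451 km/s.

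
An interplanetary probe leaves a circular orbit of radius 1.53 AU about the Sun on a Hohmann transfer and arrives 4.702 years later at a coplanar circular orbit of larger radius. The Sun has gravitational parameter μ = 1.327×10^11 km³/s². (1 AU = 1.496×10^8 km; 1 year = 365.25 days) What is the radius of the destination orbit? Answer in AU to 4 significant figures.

In km: r₁ = 1.53 × 1.496×10^8 = 2.28888×10^8 km.
Transfer time t = 4.702 years × 365.25 × 86400 s = 1.483838352×10^8 s, and t = π√(a_t³/μ).
So a_t = (μ t²/π²)^(1/3) = (1.327×10^11 × (1.483838352×10^8)² / π²)^(1/3) = 6.6647×10^8 km.
Since a_t = (r₁ + r₂)/2, r₂ = 2a_t − r₁ = 2×6.6647×10^8 − 2.28888×10^8 = 1.104052×10^9 km.
In AU: r₂ = 1.104052×10^9 / 1.496×10^8 = 7.380 AU.

r₂ = 7.380 AU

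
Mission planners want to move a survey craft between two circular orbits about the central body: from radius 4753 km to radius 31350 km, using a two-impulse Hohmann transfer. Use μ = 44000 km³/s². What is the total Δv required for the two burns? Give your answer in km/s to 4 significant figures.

Semi-major axis of the transfer orbit: a_t = (4753 + 31350)/2 = 18051.5 km.
At r₁ the circular-orbit speed is v₁ = √(μ/r₁) = 3.043 km/s.
Transfer-orbit speed at r₁ (vis-viva): v_p = √[μ(2/r₁ − 1/a_t)] = 4.010 km/s.
First burn Δv₁ = |v_p − v₁| = 0.9670 km/s.
Circular speed at r₂: v₂ = √(μ/r₂) = 1.1847 km/s.
Transfer-orbit speed at r₂: v_a = √[μ(2/r₂ − 1/a_t)] = 0.60790 km/s.
Second burn Δv₂ = |v₂ − v_a| = 0.5768 km/s.
Total Δv = Δv₁ + Δv₂ = 1.544 km/s.

Δv = 1.544 km/s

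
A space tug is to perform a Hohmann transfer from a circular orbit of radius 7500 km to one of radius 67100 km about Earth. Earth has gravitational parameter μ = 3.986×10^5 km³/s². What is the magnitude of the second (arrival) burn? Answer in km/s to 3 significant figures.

Δv₂ = 1.34 km/s

Transfer-ellipse semi-major axis a_t = (r₁ + r₂)/2 = (7500 + 67100)/2 = 37300 km.
On the circular orbit at r = 67100 km, v_c = √(μ/r) = 2.437 km/s.
Vis-viva on the transfer ellipse at r = 67100 km gives v_t = √[μ(2/r − 1/a_t)] = 1.093 km/s.
Δv₂ = |v_t − v_c| = |1.093 − 2.437| = 1.344 km/s.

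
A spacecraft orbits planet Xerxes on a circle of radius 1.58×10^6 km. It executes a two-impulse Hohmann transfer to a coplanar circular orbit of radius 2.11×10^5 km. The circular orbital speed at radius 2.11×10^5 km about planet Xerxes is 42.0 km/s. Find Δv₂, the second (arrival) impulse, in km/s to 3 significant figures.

From the circular-orbit relation v² = μ/r at r = 2.11×10^5 km: μ = v²r = (42.0)² × 2.11×10^5 = 3.72204×10^8 km³/s².
Transfer-ellipse semi-major axis a_t = (r₁ + r₂)/2 = (1.580×10^6 + 2.110×10^5)/2 = 8.955×10^5 km.
Circular speed at r = 2.110×10^5 km: v_c = √(μ/r) = 42.00 km/s.
Vis-viva on the transfer ellipse at r = 2.110×10^5 km gives v_t = √[μ(2/r − 1/a_t)] = 55.79 km/s.
Δv₂ = |v_t − v_c| = |55.79 − 42.00| = 13.79 km/s.

Δv₂ = 13.8 km/s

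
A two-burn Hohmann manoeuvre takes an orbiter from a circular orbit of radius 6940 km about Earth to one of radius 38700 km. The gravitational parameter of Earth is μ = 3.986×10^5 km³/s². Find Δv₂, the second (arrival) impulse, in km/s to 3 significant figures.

The Hohmann ellipse has a_t = (r₁ + r₂)/2 = 22820 km.
Circular speed at r = 38700 km: v_c = √(μ/r) = 3.209 km/s.
Vis-viva on the transfer ellipse at r = 38700 km gives v_t = √[μ(2/r − 1/a_t)] = 1.770 km/s.
Δv₂ = |v_t − v_c| = |1.770 − 3.209| = 1.439 km/s.

Δv₂ = 1.44 km/s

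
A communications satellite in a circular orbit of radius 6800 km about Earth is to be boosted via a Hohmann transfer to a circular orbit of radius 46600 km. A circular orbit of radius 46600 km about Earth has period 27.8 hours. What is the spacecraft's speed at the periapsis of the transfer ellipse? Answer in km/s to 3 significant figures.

From Kepler's third law T² = 4π²r³/μ at r = 46600 km, T = 27.8 hours = 27.8 × 3600 s = 1.0008×10^5 s: μ = 4π²r³/T² = 3.98862×10^5 km³/s².
Transfer-ellipse semi-major axis a_t = (r₁ + r₂)/2 = (6800 + 46600)/2 = 26700 km.
At periapsis, r = 6800 km.
Applying v² = μ(2/r − 1/a_t): v = 10.12 km/s.

v = 10.1 km/s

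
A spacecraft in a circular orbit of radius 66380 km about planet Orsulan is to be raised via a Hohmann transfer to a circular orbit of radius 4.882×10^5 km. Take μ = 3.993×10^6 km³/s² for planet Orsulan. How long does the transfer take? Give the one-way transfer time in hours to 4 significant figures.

Semi-major axis of the transfer orbit: a_t = (66380 + 4.882×10^5)/2 = 2.7729×10^5 km.
By Kepler's third law the transfer-orbit period is T = 2π√(a_t³/μ), so t = T/2 = 2.2956×10^5 s.
Converting: 2.2956×10^5 s ÷ 3600 s/hour = 63.77 hours.

t = 63.77 hours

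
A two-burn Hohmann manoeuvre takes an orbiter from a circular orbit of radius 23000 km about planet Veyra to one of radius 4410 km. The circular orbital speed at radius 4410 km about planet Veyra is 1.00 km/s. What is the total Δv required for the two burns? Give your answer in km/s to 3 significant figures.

From the circular-orbit relation v² = μ/r at r = 4410 km: μ = v²r = (1.00)² × 4410 = 4410.00 km³/s².
The Hohmann ellipse has a_t = (r₁ + r₂)/2 = 13705 km.
Circular speed at r₁: v₁ = √(μ/r₁) = √(4410.00/23000) = 0.4379 km/s.
Transfer-orbit speed at r₁ (vis-viva): v_a = √[μ(2/r₁ − 1/a_t)] = 0.2484 km/s.
First burn Δv₁ = |v_a − v₁| = 0.1895 km/s.
Circular speed at r₂: v₂ = √(μ/r₂) = 1.0000 km/s.
Transfer-orbit speed at r₂: v_p = √[μ(2/r₂ − 1/a_t)] = 1.2955 km/s.
Second burn Δv₂ = |v₂ − v_p| = 0.2955 km/s.
Total Δv = Δv₁ + Δv₂ = 0.4850 km/s.

Δv = 0.485 km/s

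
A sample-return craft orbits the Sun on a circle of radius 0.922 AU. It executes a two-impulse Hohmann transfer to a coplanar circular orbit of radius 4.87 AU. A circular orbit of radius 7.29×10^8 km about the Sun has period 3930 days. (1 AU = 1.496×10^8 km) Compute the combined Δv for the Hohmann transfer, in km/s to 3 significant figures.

Δv = 15.1 km/s

From Kepler's third law T² = 4π²r³/μ at r = 7.29×10^8 km, T = 3930 days = 3930 × 86400 s = 3.39552×10^8 s: μ = 4π²r³/T² = 1.32657×10^11 km³/s².
In km: r₁ = 0.922 × 1.496×10^8 = 1.379312×10^8 km; r₂ = 4.87 × 1.496×10^8 = 7.28552×10^8 km.
Transfer-ellipse semi-major axis a_t = (r₁ + r₂)/2 = (1.379312×10^8 + 7.28552×10^8)/2 = 4.332416×10^8 km.
Circular speed at r₁: v₁ = √(μ/r₁) = √(1.32657×10^11/1.379312×10^8) = 31.012 km/s.
On the transfer ellipse at r₁, vis-viva equation gives v_p = √[μ(2/r₁ − 1/a_t)] = 40.216 km/s.
First burn Δv₁ = |v_p − v₁| = 9.204 km/s.
At r₂, v₂ = √(μ/r₂) = 13.494 km/s.
Transfer-orbit speed at r₂: v_a = √[μ(2/r₂ − 1/a_t)] = 7.6138 km/s.
Second burn Δv₂ = |v₂ − v_a| = 5.880 km/s.
Δv = Δv₁ + Δv₂ = 9.204 + 5.880 = 15.08 km/s.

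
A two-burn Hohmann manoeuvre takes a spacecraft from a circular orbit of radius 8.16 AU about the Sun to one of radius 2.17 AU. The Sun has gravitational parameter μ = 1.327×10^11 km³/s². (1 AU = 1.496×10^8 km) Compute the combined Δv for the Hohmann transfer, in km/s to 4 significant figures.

Δv = 8.863 km/s

In km: r₁ = 8.16 × 1.496×10^8 = 1.220736×10^9 km; r₂ = 2.17 × 1.496×10^8 = 3.24632×10^8 km.
The Hohmann ellipse has a_t = (r₁ + r₂)/2 = 7.72684×10^8 km.
At r₁ the circular-orbit speed is v₁ = √(μ/r₁) = 10.426 km/s.
Transfer-orbit speed at r₁ (v² = μ(2/r − 1/a)): v_a = √[μ(2/r₁ − 1/a_t)] = 6.7580 km/s.
First burn Δv₁ = |v_a − v₁| = 3.668 km/s.
At r₂, v₂ = √(μ/r₂) = 20.218 km/s.
Transfer-orbit speed at r₂: v_p = √[μ(2/r₂ − 1/a_t)] = 25.413 km/s.
Second burn Δv₂ = |v₂ − v_p| = 5.195 km/s.
Δv = Δv₁ + Δv₂ = 3.668 + 5.195 = 8.863 km/s.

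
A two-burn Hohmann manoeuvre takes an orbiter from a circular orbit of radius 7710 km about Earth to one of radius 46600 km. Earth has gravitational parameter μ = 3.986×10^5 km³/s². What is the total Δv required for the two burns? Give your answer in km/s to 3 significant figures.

Δv = 3.60 km/s

Transfer-ellipse semi-major axis a_t = (r₁ + r₂)/2 = (7710 + 46600)/2 = 27155 km.
Circular speed at r₁: v₁ = √(μ/r₁) = √(3.986×10^5/7710) = 7.190 km/s.
On the transfer ellipse at r₁, v² = μ(2/r − 1/a) gives v_p = √[μ(2/r₁ − 1/a_t)] = 9.419 km/s.
First burn Δv₁ = |v_p − v₁| = 2.229 km/s.
Circular speed at r₂: v₂ = √(μ/r₂) = 2.9247 km/s.
Transfer-orbit speed at r₂: v_a = √[μ(2/r₂ − 1/a_t)] = 1.5584 km/s.
Second burn Δv₂ = |v₂ − v_a| = 1.366 km/s.
Δv = Δv₁ + Δv₂ = 2.229 + 1.366 = 3.595 km/s.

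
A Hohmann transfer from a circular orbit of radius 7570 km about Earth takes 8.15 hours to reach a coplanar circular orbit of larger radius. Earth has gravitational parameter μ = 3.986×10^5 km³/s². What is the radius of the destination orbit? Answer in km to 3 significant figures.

Transfer time t = 8.15 hours = 29340 s, and t = π√(a_t³/μ).
So a_t = (μ t²/π²)^(1/3) = (3.986×10^5 × (29340)² / π²)^(1/3) = 32638 km.
Since a_t = (r₁ + r₂)/2, r₂ = 2a_t − r₁ = 2×32638 − 7570 = 57706 km.

r₂ = 57700 km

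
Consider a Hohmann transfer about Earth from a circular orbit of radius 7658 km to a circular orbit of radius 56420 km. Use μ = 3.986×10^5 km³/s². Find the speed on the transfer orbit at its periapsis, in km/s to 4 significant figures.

The Hohmann ellipse has a_t = (r₁ + r₂)/2 = 32039 km.
At periapsis, r = 7658 km.
Vis-viva: v = √[μ(2/r − 1/a_t)] = √[3.986×10^5 × (2/7658 − 1/32039)] = 9.574 km/s.

v = 9.574 km/s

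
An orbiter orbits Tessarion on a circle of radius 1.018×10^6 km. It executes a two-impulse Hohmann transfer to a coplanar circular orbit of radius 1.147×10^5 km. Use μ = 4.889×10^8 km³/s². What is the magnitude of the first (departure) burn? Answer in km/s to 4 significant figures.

The Hohmann ellipse has a_t = (r₁ + r₂)/2 = 5.6635×10^5 km.
Circular speed at r = 1.018×10^6 km: v_c = √(μ/r) = 21.91 km/s.
Transfer-orbit speed at the same r (vis-viva, a = a_t): v_t = √[μ(2/r − 1/a_t)] = 9.862 km/s.
Δv₁ = |v_t − v_c| = |9.862 − 21.91| = 12.05 km/s.

Δv₁ = 12.05 km/s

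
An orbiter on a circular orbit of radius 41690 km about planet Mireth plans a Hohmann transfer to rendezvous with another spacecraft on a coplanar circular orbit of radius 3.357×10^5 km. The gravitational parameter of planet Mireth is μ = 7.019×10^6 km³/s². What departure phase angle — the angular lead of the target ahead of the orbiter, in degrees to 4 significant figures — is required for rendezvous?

Transfer-ellipse semi-major axis a_t = (r₁ + r₂)/2 = (41690 + 3.357×10^5)/2 = 1.88695×10^5 km.
Transfer time t = π√(a_t³/μ) = 97200 s.
The target's mean motion on its circular orbit is ω₂ = √(μ/r₂³) = 1.362×10^-5 rad/s.
Angle swept by the target during transfer: ω₂·t = 1.324 rad = 75.86°.
Arrival is 180° from departure on the ellipse, so φ = 180° − 75.86° = 104.1°.

φ = 104.1°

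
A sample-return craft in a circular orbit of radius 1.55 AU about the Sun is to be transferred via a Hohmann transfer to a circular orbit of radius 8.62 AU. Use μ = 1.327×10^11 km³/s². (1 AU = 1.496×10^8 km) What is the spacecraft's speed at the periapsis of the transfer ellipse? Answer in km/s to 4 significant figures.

In km: r₁ = 1.55 × 1.496×10^8 = 2.3188×10^8 km; r₂ = 8.62 × 1.496×10^8 = 1.289552×10^9 km.
Semi-major axis of the transfer orbit: a_t = (2.3188×10^8 + 1.289552×10^9)/2 = 7.60716×10^8 km.
The periapsis of the transfer ellipse is at r = 2.3188×10^8 km.
Applying v² = μ(2/r − 1/a_t): v = 31.15 km/s.

v = 31.15 km/s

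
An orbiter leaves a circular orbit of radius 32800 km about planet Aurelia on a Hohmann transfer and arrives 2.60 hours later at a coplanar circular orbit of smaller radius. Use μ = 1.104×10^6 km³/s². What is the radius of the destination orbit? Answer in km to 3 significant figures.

Transfer time t = 2.60 hours = 9360 s, and t = π√(a_t³/μ).
So a_t = (μ t²/π²)^(1/3) = (1.104×10^6 × (9360)² / π²)^(1/3) = 21400 km.
Since a_t = (r₁ + r₂)/2, r₂ = 2a_t − r₁ = 2×21400 − 32800 = 10000 km.

r₂ = 10000 km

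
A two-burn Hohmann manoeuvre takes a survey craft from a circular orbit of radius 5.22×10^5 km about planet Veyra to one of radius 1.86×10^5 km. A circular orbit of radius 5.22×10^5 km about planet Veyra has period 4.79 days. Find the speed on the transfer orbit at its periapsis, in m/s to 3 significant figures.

From Kepler's third law T² = 4π²r³/μ at r = 5.22×10^5 km, T = 4.79 days = 4.79 × 86400 s = 4.13856×10^5 s: μ = 4π²r³/T² = 3.27848×10^7 km³/s².
Transfer-ellipse semi-major axis a_t = (r₁ + r₂)/2 = (5.220×10^5 + 1.860×10^5)/2 = 3.540×10^5 km.
The periapsis of the transfer ellipse is at r = 1.860×10^5 km.
From the vis-viva equation, v = √[μ(2/r − 1/a_t)] = 16.12 km/s.

v = 16100 m/s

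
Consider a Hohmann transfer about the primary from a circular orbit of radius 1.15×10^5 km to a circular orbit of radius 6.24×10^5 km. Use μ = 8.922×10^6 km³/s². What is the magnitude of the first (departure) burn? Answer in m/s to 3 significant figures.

The Hohmann ellipse has a_t = (r₁ + r₂)/2 = 3.695×10^5 km.
Circular speed at r = 1.150×10^5 km: v_c = √(μ/r) = 8.8081 km/s.
Transfer-orbit speed at the same r (vis-viva, a = a_t): v_t = √[μ(2/r − 1/a_t)] = 11.446 km/s.
Δv₁ = |v_t − v_c| = |11.446 − 8.8081| = 2.638 km/s.

Δv₁ = 2640 m/s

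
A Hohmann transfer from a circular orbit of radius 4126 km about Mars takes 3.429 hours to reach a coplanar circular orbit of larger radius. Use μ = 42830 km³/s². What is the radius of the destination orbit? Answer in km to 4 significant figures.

r₂ = 13300 km

Transfer time t = 3.429 hours = 12344.4 s, and t = π√(a_t³/μ).
So a_t = (μ t²/π²)^(1/3) = (42830 × (12344.4)² / π²)^(1/3) = 8712.2 km.
Since a_t = (r₁ + r₂)/2, r₂ = 2a_t − r₁ = 2×8712.2 − 4126 = 13298.4 km.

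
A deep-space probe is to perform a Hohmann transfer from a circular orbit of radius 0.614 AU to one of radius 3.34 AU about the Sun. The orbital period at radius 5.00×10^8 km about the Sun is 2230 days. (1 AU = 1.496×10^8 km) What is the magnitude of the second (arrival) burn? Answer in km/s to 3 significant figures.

Δv₂ = 7.22 km/s

From Kepler's third law T² = 4π²r³/μ at r = 5.00×10^8 km, T = 2230 days = 2230 × 86400 s = 1.92672×10^8 s: μ = 4π²r³/T² = 1.32933×10^11 km³/s².
In km: r₁ = 0.614 × 1.496×10^8 = 9.18544×10^7 km; r₂ = 3.34 × 1.496×10^8 = 4.99664×10^8 km.
Transfer-ellipse semi-major axis a_t = (r₁ + r₂)/2 = (9.18544×10^7 + 4.99664×10^8)/2 = 2.957592×10^8 km.
On the circular orbit at r = 4.99664×10^8 km, v_c = √(μ/r) = 16.311 km/s.
Vis-viva on the transfer ellipse at r = 4.99664×10^8 km gives v_t = √[μ(2/r − 1/a_t)] = 9.0899 km/s.
Δv₂ = |v_t − v_c| = |9.0899 − 16.311| = 7.221 km/s.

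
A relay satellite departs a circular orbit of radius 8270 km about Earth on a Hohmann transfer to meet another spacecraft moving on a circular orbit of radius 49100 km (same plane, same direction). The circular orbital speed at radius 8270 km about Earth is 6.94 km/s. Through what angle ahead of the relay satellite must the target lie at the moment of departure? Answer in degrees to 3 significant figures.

φ = 99.6°

From the circular-orbit relation v² = μ/r at r = 8270 km: μ = v²r = (6.94)² × 8270 = 3.98313×10^5 km³/s².
Semi-major axis of the transfer orbit: a_t = (8270 + 49100)/2 = 28685 km.
Transfer time t = π√(a_t³/μ) = 24183.54 s.
The target's mean motion on its circular orbit is ω₂ = √(μ/r₂³) = 5.800828×10^-5 rad/s.
Angle swept by the target during transfer: ω₂·t = 1.40285 rad = 80.38°.
Arrival is 180° from departure on the ellipse, so φ = 180° − 80.38° = 99.6°.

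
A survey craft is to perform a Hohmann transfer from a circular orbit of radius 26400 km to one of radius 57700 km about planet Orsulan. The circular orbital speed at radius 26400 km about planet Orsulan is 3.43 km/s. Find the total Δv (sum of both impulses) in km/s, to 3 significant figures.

Δv = 1.07 km/s

From the circular-orbit relation v² = μ/r at r = 26400 km: μ = v²r = (3.43)² × 26400 = 3.10593×10^5 km³/s².
Transfer-ellipse semi-major axis a_t = (r₁ + r₂)/2 = (26400 + 57700)/2 = 42050 km.
At r₁ the circular-orbit speed is v₁ = √(μ/r₁) = 3.4300 km/s.
On the transfer ellipse at r₁, vis-viva gives v_p = √[μ(2/r₁ − 1/a_t)] = 4.0179 km/s.
First burn Δv₁ = |v_p − v₁| = 0.5879 km/s.
Circular speed at r₂: v₂ = √(μ/r₂) = 2.3201 km/s.
Transfer-orbit speed at r₂: v_a = √[μ(2/r₂ − 1/a_t)] = 1.8383 km/s.
Second burn Δv₂ = |v₂ − v_a| = 0.4818 km/s.
Δv = Δv₁ + Δv₂ = 0.5879 + 0.4818 = 1.070 km/s.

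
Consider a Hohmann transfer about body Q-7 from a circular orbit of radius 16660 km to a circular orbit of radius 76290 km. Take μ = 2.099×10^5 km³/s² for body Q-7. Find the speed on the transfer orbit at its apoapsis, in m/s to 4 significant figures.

Transfer-ellipse semi-major axis a_t = (r₁ + r₂)/2 = (16660 + 76290)/2 = 46475 km.
At apoapsis, r = 76290 km.
From the vis-viva equation, v = √[μ(2/r − 1/a_t)] = 0.9931 km/s.

v = 993.1 m/s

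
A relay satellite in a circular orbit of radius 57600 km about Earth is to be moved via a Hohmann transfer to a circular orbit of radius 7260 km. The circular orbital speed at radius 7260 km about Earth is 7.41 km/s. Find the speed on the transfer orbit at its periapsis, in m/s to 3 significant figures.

From the circular-orbit relation v² = μ/r at r = 7260 km: μ = v²r = (7.41)² × 7260 = 3.98633×10^5 km³/s².
The Hohmann ellipse has a_t = (r₁ + r₂)/2 = 32430 km.
The periapsis of the transfer ellipse is at r = 7260 km.
Vis-viva: v = √[μ(2/r − 1/a_t)] = √[3.98633×10^5 × (2/7260 − 1/32430)] = 9.875 km/s.

v = 9880 m/s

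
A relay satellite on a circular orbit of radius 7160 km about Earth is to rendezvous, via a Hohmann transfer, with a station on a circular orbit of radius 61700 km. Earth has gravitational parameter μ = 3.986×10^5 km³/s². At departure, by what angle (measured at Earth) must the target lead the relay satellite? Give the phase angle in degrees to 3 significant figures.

φ = 105°

Transfer-ellipse semi-major axis a_t = (r₁ + r₂)/2 = (7160 + 61700)/2 = 34430 km.
The half-period of the transfer ellipse is t = π√(a_t³/μ) = 31790 s.
Target angular speed ω₂ = √(μ/r₂³) = 4.1195×10^-5 rad/s.
Angle swept by the target during transfer: ω₂·t = 1.3096 rad = 75.03°.
Arrival is 180° from departure on the ellipse, so φ = 180° − 75.03° = 105°.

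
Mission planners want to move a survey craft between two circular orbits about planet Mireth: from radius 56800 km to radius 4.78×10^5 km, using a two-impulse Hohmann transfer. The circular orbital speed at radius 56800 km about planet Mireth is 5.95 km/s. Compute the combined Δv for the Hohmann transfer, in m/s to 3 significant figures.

From the circular-orbit relation v² = μ/r at r = 56800 km: μ = v²r = (5.95)² × 56800 = 2.01086×10^6 km³/s².
The Hohmann ellipse has a_t = (r₁ + r₂)/2 = 2.674×10^5 km.
Circular speed at r₁: v₁ = √(μ/r₁) = √(2.01086×10^6/56800) = 5.950 km/s.
Transfer-orbit speed at r₁ (v² = μ(2/r − 1/a)): v_p = √[μ(2/r₁ − 1/a_t)] = 7.955 km/s.
First burn Δv₁ = |v_p − v₁| = 2.005 km/s.
At r₂, v₂ = √(μ/r₂) = 2.051 km/s.
Transfer-orbit speed at r₂: v_a = √[μ(2/r₂ − 1/a_t)] = 0.9453 km/s.
Second burn Δv₂ = |v₂ − v_a| = 1.106 km/s.
Total Δv = Δv₁ + Δv₂ = 3.111 km/s.

Δv = 3110 m/s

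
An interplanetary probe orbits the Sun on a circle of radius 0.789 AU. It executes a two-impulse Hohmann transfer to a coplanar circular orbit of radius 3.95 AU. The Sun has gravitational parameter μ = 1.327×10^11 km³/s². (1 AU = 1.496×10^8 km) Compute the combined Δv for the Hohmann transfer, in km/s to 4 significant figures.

Δv = 16.10 km/s

In km: r₁ = 0.789 × 1.496×10^8 = 1.180344×10^8 km; r₂ = 3.95 × 1.496×10^8 = 5.9092×10^8 km.
Transfer-ellipse semi-major axis a_t = (r₁ + r₂)/2 = (1.180344×10^8 + 5.9092×10^8)/2 = 3.544772×10^8 km.
At r₁ the circular-orbit speed is v₁ = √(μ/r₁) = 33.5298 km/s.
On the transfer ellipse at r₁, v² = μ(2/r − 1/a) gives v_p = √[μ(2/r₁ − 1/a_t)] = 43.2914 km/s.
First burn Δv₁ = |v_p − v₁| = 9.762 km/s.
At r₂, v₂ = √(μ/r₂) = 14.985 km/s.
Transfer-orbit speed at r₂: v_a = √[μ(2/r₂ − 1/a_t)] = 8.6473 km/s.
Second burn Δv₂ = |v₂ − v_a| = 6.338 km/s.
Δv = Δv₁ + Δv₂ = 9.762 + 6.338 = 16.10 km/s.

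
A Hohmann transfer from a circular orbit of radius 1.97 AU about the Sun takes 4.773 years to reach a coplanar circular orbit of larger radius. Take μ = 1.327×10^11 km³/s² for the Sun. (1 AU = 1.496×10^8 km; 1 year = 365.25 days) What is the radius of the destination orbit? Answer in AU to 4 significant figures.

In km: r₁ = 1.97 × 1.496×10^8 = 2.94712×10^8 km.
Transfer time t = 4.773 years × 365.25 × 86400 s = 1.506244248×10^8 s, and t = π√(a_t³/μ).
So a_t = (μ t²/π²)^(1/3) = (1.327×10^11 × (1.506244248×10^8)² / π²)^(1/3) = 6.73164×10^8 km.
Since a_t = (r₁ + r₂)/2, r₂ = 2a_t − r₁ = 2×6.73164×10^8 − 2.94712×10^8 = 1.051616×10^9 km.
In AU: r₂ = 1.051616×10^9 / 1.496×10^8 = 7.030 AU.

r₂ = 7.030 AU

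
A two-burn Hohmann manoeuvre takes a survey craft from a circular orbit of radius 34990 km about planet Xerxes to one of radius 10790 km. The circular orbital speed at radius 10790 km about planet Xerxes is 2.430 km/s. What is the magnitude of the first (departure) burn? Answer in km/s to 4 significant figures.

Δv₁ = 0.4229 km/s

From the circular-orbit relation v² = μ/r at r = 10790 km: μ = v²r = (2.430)² × 10790 = 63713.9 km³/s².
Transfer-ellipse semi-major axis a_t = (r₁ + r₂)/2 = (34990 + 10790)/2 = 22890 km.
On the circular orbit at r = 34990 km, v_c = √(μ/r) = 1.3494 km/s.
Vis-viva on the transfer ellipse at r = 34990 km gives v_t = √[μ(2/r − 1/a_t)] = 0.92647 km/s.
Δv₁ = |v_t − v_c| = |0.92647 − 1.3494| = 0.4229 km/s.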